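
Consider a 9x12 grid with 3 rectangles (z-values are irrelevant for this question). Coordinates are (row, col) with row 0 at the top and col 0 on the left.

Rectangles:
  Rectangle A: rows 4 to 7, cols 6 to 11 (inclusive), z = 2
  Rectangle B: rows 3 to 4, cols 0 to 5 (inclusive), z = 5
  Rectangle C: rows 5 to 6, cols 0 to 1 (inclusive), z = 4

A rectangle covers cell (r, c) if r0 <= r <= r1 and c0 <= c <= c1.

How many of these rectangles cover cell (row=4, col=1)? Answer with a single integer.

Check cell (4,1):
  A: rows 4-7 cols 6-11 -> outside (col miss)
  B: rows 3-4 cols 0-5 -> covers
  C: rows 5-6 cols 0-1 -> outside (row miss)
Count covering = 1

Answer: 1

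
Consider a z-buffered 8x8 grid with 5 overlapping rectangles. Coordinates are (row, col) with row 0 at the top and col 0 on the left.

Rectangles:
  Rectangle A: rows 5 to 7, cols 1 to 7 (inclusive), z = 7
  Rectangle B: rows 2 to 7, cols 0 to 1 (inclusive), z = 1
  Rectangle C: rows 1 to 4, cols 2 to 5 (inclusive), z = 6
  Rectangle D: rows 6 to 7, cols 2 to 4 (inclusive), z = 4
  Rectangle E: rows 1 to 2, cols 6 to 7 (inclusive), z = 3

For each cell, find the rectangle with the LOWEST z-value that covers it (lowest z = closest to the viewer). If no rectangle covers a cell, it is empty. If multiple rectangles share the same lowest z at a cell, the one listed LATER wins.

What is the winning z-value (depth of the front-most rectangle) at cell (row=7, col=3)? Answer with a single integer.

Check cell (7,3):
  A: rows 5-7 cols 1-7 z=7 -> covers; best now A (z=7)
  B: rows 2-7 cols 0-1 -> outside (col miss)
  C: rows 1-4 cols 2-5 -> outside (row miss)
  D: rows 6-7 cols 2-4 z=4 -> covers; best now D (z=4)
  E: rows 1-2 cols 6-7 -> outside (row miss)
Winner: D at z=4

Answer: 4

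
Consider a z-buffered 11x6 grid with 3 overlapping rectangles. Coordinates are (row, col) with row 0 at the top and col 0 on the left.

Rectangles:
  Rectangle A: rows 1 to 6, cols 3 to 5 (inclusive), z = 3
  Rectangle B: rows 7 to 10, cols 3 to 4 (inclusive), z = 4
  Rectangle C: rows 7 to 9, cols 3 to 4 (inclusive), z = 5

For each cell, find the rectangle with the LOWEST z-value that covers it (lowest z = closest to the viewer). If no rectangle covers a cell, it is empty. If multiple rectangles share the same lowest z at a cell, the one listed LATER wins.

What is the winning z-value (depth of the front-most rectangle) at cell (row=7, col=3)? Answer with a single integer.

Answer: 4

Derivation:
Check cell (7,3):
  A: rows 1-6 cols 3-5 -> outside (row miss)
  B: rows 7-10 cols 3-4 z=4 -> covers; best now B (z=4)
  C: rows 7-9 cols 3-4 z=5 -> covers; best now B (z=4)
Winner: B at z=4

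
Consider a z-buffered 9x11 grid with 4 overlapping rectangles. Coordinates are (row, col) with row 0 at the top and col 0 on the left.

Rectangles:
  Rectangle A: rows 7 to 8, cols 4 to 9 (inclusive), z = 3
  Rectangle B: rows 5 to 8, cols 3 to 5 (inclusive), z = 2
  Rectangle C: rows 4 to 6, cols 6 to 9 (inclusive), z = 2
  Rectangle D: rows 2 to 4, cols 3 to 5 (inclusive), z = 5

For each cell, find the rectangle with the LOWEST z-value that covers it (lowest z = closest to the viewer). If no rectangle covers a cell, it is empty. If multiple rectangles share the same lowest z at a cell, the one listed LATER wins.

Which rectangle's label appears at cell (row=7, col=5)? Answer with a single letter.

Answer: B

Derivation:
Check cell (7,5):
  A: rows 7-8 cols 4-9 z=3 -> covers; best now A (z=3)
  B: rows 5-8 cols 3-5 z=2 -> covers; best now B (z=2)
  C: rows 4-6 cols 6-9 -> outside (row miss)
  D: rows 2-4 cols 3-5 -> outside (row miss)
Winner: B at z=2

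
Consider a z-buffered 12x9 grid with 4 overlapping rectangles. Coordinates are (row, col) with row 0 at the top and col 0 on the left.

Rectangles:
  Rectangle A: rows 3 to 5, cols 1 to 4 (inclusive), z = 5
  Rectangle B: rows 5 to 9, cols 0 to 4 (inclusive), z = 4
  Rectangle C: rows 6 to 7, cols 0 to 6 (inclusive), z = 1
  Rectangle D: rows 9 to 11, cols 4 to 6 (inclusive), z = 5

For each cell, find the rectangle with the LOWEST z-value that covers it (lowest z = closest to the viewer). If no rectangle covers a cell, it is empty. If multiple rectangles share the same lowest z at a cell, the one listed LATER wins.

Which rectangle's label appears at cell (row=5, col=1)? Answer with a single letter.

Answer: B

Derivation:
Check cell (5,1):
  A: rows 3-5 cols 1-4 z=5 -> covers; best now A (z=5)
  B: rows 5-9 cols 0-4 z=4 -> covers; best now B (z=4)
  C: rows 6-7 cols 0-6 -> outside (row miss)
  D: rows 9-11 cols 4-6 -> outside (row miss)
Winner: B at z=4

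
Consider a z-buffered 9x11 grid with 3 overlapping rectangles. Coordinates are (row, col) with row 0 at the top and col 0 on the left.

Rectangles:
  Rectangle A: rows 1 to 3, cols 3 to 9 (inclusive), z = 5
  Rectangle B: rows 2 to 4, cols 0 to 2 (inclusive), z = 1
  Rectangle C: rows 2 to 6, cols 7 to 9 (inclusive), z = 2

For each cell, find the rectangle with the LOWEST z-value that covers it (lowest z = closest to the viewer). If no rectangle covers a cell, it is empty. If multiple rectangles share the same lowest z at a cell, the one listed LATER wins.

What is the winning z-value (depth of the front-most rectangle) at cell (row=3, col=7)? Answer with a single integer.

Answer: 2

Derivation:
Check cell (3,7):
  A: rows 1-3 cols 3-9 z=5 -> covers; best now A (z=5)
  B: rows 2-4 cols 0-2 -> outside (col miss)
  C: rows 2-6 cols 7-9 z=2 -> covers; best now C (z=2)
Winner: C at z=2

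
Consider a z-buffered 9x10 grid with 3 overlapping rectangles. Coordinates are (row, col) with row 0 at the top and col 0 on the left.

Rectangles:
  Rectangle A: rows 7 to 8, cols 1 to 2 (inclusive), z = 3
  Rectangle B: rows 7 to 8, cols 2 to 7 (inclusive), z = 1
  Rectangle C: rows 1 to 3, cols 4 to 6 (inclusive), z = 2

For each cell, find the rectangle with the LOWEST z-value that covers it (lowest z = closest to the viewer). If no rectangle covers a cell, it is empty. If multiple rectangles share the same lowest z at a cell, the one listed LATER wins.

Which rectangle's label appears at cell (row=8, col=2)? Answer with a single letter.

Check cell (8,2):
  A: rows 7-8 cols 1-2 z=3 -> covers; best now A (z=3)
  B: rows 7-8 cols 2-7 z=1 -> covers; best now B (z=1)
  C: rows 1-3 cols 4-6 -> outside (row miss)
Winner: B at z=1

Answer: B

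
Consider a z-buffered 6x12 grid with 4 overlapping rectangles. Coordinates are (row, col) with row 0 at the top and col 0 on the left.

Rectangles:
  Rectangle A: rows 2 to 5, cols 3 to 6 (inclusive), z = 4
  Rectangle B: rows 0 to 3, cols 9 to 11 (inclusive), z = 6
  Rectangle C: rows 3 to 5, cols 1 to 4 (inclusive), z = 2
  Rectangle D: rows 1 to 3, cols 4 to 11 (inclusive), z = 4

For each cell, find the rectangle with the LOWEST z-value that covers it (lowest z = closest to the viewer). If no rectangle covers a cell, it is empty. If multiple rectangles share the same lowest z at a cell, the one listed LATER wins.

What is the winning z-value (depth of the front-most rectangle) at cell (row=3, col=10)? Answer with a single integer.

Answer: 4

Derivation:
Check cell (3,10):
  A: rows 2-5 cols 3-6 -> outside (col miss)
  B: rows 0-3 cols 9-11 z=6 -> covers; best now B (z=6)
  C: rows 3-5 cols 1-4 -> outside (col miss)
  D: rows 1-3 cols 4-11 z=4 -> covers; best now D (z=4)
Winner: D at z=4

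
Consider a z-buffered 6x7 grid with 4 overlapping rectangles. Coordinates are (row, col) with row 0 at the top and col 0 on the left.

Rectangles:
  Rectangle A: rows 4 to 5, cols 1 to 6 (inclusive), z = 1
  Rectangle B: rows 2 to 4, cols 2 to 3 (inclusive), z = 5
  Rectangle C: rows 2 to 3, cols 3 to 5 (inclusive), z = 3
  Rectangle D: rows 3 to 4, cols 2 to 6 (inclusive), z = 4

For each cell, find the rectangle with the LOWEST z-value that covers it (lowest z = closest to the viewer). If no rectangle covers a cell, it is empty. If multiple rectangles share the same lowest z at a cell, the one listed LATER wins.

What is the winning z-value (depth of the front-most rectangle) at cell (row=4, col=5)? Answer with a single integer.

Check cell (4,5):
  A: rows 4-5 cols 1-6 z=1 -> covers; best now A (z=1)
  B: rows 2-4 cols 2-3 -> outside (col miss)
  C: rows 2-3 cols 3-5 -> outside (row miss)
  D: rows 3-4 cols 2-6 z=4 -> covers; best now A (z=1)
Winner: A at z=1

Answer: 1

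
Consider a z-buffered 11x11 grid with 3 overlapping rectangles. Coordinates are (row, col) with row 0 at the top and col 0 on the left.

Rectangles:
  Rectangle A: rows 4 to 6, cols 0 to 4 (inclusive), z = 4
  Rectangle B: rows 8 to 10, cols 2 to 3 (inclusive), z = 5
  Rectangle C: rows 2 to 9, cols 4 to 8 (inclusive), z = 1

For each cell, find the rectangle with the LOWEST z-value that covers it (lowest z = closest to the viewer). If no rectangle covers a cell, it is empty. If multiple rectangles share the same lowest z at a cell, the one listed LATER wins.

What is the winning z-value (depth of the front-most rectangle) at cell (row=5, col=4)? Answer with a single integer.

Check cell (5,4):
  A: rows 4-6 cols 0-4 z=4 -> covers; best now A (z=4)
  B: rows 8-10 cols 2-3 -> outside (row miss)
  C: rows 2-9 cols 4-8 z=1 -> covers; best now C (z=1)
Winner: C at z=1

Answer: 1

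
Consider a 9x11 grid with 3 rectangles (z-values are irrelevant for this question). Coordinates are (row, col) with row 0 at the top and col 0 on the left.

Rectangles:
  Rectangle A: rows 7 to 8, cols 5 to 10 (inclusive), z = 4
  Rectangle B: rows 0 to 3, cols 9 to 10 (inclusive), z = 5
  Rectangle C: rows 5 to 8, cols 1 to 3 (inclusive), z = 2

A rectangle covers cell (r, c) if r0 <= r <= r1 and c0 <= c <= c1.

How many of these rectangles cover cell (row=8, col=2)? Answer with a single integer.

Check cell (8,2):
  A: rows 7-8 cols 5-10 -> outside (col miss)
  B: rows 0-3 cols 9-10 -> outside (row miss)
  C: rows 5-8 cols 1-3 -> covers
Count covering = 1

Answer: 1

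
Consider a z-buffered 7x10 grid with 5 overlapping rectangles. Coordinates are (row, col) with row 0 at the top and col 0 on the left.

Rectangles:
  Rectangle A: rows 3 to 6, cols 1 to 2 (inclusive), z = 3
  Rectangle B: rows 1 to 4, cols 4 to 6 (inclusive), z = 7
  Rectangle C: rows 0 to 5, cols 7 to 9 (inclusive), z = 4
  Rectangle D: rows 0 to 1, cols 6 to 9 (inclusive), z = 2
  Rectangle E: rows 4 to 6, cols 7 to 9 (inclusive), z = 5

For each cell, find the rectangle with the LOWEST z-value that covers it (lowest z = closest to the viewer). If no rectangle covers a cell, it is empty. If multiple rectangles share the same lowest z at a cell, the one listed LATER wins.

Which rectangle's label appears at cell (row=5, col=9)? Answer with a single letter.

Check cell (5,9):
  A: rows 3-6 cols 1-2 -> outside (col miss)
  B: rows 1-4 cols 4-6 -> outside (row miss)
  C: rows 0-5 cols 7-9 z=4 -> covers; best now C (z=4)
  D: rows 0-1 cols 6-9 -> outside (row miss)
  E: rows 4-6 cols 7-9 z=5 -> covers; best now C (z=4)
Winner: C at z=4

Answer: C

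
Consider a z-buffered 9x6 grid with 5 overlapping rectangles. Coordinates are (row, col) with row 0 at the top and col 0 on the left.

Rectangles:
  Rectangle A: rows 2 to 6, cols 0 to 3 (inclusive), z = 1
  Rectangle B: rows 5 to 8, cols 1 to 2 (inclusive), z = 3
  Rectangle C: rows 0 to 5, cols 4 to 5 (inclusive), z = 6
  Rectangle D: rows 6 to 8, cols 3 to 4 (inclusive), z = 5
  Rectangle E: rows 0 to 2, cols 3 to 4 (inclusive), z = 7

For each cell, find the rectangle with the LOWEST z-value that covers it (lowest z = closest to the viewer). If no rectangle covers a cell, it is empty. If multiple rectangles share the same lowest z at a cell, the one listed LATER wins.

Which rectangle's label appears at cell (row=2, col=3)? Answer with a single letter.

Answer: A

Derivation:
Check cell (2,3):
  A: rows 2-6 cols 0-3 z=1 -> covers; best now A (z=1)
  B: rows 5-8 cols 1-2 -> outside (row miss)
  C: rows 0-5 cols 4-5 -> outside (col miss)
  D: rows 6-8 cols 3-4 -> outside (row miss)
  E: rows 0-2 cols 3-4 z=7 -> covers; best now A (z=1)
Winner: A at z=1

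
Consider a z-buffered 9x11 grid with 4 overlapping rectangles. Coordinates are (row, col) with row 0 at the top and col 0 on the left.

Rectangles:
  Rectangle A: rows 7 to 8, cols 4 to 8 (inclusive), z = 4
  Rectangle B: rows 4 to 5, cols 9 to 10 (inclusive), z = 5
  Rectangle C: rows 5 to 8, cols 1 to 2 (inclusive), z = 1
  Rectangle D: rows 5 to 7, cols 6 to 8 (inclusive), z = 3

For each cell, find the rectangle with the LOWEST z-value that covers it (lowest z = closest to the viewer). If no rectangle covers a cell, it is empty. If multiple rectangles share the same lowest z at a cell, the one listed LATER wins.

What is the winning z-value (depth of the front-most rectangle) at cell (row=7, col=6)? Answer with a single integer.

Answer: 3

Derivation:
Check cell (7,6):
  A: rows 7-8 cols 4-8 z=4 -> covers; best now A (z=4)
  B: rows 4-5 cols 9-10 -> outside (row miss)
  C: rows 5-8 cols 1-2 -> outside (col miss)
  D: rows 5-7 cols 6-8 z=3 -> covers; best now D (z=3)
Winner: D at z=3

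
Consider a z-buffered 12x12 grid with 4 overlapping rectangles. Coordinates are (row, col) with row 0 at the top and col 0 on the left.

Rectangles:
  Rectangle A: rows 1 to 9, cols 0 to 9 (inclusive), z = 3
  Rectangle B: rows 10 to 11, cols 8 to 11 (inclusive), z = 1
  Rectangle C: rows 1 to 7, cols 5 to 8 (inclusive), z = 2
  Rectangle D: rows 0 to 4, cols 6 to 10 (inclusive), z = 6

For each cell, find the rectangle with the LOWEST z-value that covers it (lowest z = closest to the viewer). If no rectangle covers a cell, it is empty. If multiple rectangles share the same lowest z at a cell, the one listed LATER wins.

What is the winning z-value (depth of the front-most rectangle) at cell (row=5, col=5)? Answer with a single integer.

Check cell (5,5):
  A: rows 1-9 cols 0-9 z=3 -> covers; best now A (z=3)
  B: rows 10-11 cols 8-11 -> outside (row miss)
  C: rows 1-7 cols 5-8 z=2 -> covers; best now C (z=2)
  D: rows 0-4 cols 6-10 -> outside (row miss)
Winner: C at z=2

Answer: 2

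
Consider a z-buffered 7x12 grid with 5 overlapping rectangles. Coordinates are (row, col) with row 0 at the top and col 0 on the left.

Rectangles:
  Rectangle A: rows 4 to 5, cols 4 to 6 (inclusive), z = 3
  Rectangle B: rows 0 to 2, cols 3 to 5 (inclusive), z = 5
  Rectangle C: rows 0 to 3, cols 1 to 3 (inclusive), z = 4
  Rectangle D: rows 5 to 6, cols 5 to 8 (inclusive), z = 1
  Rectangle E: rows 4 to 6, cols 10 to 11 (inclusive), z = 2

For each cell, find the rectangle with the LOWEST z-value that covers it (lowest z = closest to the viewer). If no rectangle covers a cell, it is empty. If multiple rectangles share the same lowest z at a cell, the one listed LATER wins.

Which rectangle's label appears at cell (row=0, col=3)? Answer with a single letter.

Answer: C

Derivation:
Check cell (0,3):
  A: rows 4-5 cols 4-6 -> outside (row miss)
  B: rows 0-2 cols 3-5 z=5 -> covers; best now B (z=5)
  C: rows 0-3 cols 1-3 z=4 -> covers; best now C (z=4)
  D: rows 5-6 cols 5-8 -> outside (row miss)
  E: rows 4-6 cols 10-11 -> outside (row miss)
Winner: C at z=4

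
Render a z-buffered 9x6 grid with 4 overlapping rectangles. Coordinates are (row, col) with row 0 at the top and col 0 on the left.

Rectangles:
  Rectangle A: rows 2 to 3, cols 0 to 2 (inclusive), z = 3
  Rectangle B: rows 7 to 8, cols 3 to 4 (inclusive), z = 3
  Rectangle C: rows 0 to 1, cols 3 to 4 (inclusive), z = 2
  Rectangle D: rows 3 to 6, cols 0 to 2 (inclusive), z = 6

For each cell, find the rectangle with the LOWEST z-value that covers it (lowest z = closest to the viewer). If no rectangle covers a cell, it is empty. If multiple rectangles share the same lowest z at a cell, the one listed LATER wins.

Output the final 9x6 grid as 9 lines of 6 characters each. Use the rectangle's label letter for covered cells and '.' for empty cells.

...CC.
...CC.
AAA...
AAA...
DDD...
DDD...
DDD...
...BB.
...BB.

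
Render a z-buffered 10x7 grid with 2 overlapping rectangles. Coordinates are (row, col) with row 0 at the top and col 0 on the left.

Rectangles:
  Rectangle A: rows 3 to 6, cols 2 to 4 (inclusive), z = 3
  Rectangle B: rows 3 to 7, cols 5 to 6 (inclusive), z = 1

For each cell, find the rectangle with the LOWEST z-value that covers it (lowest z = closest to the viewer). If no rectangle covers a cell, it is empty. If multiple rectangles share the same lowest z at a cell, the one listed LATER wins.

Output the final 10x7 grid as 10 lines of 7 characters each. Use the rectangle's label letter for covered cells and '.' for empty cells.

.......
.......
.......
..AAABB
..AAABB
..AAABB
..AAABB
.....BB
.......
.......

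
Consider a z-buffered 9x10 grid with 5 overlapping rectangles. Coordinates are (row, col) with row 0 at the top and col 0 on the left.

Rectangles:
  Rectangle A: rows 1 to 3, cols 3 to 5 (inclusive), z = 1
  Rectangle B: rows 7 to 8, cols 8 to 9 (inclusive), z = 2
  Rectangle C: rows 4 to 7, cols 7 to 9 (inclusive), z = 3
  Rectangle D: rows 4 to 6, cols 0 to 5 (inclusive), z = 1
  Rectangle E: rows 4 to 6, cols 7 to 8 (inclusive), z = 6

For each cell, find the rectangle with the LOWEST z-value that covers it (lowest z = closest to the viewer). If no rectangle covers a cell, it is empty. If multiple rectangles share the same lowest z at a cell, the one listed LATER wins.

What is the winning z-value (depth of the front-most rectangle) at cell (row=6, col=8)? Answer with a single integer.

Check cell (6,8):
  A: rows 1-3 cols 3-5 -> outside (row miss)
  B: rows 7-8 cols 8-9 -> outside (row miss)
  C: rows 4-7 cols 7-9 z=3 -> covers; best now C (z=3)
  D: rows 4-6 cols 0-5 -> outside (col miss)
  E: rows 4-6 cols 7-8 z=6 -> covers; best now C (z=3)
Winner: C at z=3

Answer: 3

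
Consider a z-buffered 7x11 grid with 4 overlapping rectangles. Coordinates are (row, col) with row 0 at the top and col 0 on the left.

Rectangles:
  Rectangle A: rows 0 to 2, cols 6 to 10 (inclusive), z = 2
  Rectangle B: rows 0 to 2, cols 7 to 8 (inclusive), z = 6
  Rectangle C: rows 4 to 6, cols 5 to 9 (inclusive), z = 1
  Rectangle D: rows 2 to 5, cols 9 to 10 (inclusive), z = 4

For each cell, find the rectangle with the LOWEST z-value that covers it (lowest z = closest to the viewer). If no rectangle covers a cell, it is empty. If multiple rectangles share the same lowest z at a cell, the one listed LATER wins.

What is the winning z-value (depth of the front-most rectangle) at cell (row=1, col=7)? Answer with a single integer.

Check cell (1,7):
  A: rows 0-2 cols 6-10 z=2 -> covers; best now A (z=2)
  B: rows 0-2 cols 7-8 z=6 -> covers; best now A (z=2)
  C: rows 4-6 cols 5-9 -> outside (row miss)
  D: rows 2-5 cols 9-10 -> outside (row miss)
Winner: A at z=2

Answer: 2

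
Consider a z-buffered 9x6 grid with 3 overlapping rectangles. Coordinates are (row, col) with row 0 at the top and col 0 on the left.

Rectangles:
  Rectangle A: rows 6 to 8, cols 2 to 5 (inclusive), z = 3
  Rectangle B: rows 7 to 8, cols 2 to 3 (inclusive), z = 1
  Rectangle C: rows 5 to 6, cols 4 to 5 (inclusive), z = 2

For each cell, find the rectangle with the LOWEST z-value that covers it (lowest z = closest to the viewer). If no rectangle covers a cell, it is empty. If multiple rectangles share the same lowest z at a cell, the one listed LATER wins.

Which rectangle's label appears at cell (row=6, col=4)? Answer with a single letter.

Check cell (6,4):
  A: rows 6-8 cols 2-5 z=3 -> covers; best now A (z=3)
  B: rows 7-8 cols 2-3 -> outside (row miss)
  C: rows 5-6 cols 4-5 z=2 -> covers; best now C (z=2)
Winner: C at z=2

Answer: C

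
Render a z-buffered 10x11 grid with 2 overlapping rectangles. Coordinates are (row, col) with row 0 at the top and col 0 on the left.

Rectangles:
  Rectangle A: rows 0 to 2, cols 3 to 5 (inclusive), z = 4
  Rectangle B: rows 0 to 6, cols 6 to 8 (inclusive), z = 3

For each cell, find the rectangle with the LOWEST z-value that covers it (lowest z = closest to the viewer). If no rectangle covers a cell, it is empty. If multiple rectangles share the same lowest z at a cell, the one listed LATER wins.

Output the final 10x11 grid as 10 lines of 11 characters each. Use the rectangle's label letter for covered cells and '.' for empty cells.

...AAABBB..
...AAABBB..
...AAABBB..
......BBB..
......BBB..
......BBB..
......BBB..
...........
...........
...........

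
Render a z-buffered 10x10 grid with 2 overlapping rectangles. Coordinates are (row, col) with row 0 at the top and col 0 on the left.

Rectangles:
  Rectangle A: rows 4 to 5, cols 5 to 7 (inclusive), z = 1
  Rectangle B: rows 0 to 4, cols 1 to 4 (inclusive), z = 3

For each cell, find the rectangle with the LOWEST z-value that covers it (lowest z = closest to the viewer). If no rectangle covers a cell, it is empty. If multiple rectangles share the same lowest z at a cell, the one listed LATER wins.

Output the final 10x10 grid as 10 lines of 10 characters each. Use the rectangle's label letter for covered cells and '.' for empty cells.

.BBBB.....
.BBBB.....
.BBBB.....
.BBBB.....
.BBBBAAA..
.....AAA..
..........
..........
..........
..........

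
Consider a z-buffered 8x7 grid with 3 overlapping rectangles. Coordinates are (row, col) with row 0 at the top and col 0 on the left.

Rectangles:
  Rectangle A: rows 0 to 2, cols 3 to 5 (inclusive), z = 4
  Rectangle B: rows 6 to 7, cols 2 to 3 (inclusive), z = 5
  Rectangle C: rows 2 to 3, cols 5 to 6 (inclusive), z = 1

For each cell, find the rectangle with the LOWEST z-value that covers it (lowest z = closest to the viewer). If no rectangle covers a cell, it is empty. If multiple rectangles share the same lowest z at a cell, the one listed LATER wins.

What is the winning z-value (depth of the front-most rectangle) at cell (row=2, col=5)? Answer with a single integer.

Check cell (2,5):
  A: rows 0-2 cols 3-5 z=4 -> covers; best now A (z=4)
  B: rows 6-7 cols 2-3 -> outside (row miss)
  C: rows 2-3 cols 5-6 z=1 -> covers; best now C (z=1)
Winner: C at z=1

Answer: 1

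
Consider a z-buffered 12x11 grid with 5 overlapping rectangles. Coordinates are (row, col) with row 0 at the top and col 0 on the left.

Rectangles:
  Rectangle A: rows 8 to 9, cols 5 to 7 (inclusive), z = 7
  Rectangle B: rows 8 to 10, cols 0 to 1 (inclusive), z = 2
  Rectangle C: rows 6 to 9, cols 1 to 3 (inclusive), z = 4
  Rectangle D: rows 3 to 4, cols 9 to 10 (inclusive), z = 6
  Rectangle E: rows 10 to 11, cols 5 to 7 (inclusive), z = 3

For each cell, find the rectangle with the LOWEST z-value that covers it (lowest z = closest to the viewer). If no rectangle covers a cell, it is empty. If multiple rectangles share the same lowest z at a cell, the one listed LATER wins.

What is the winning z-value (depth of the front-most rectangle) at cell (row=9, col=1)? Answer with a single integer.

Check cell (9,1):
  A: rows 8-9 cols 5-7 -> outside (col miss)
  B: rows 8-10 cols 0-1 z=2 -> covers; best now B (z=2)
  C: rows 6-9 cols 1-3 z=4 -> covers; best now B (z=2)
  D: rows 3-4 cols 9-10 -> outside (row miss)
  E: rows 10-11 cols 5-7 -> outside (row miss)
Winner: B at z=2

Answer: 2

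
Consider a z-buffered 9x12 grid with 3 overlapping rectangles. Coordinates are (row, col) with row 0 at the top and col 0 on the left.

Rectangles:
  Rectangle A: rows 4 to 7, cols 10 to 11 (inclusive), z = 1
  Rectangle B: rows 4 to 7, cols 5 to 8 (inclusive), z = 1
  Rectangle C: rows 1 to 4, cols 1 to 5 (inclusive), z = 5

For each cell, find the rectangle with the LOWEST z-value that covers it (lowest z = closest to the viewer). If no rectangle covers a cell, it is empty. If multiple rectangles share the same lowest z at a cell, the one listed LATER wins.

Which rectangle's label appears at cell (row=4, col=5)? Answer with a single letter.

Check cell (4,5):
  A: rows 4-7 cols 10-11 -> outside (col miss)
  B: rows 4-7 cols 5-8 z=1 -> covers; best now B (z=1)
  C: rows 1-4 cols 1-5 z=5 -> covers; best now B (z=1)
Winner: B at z=1

Answer: B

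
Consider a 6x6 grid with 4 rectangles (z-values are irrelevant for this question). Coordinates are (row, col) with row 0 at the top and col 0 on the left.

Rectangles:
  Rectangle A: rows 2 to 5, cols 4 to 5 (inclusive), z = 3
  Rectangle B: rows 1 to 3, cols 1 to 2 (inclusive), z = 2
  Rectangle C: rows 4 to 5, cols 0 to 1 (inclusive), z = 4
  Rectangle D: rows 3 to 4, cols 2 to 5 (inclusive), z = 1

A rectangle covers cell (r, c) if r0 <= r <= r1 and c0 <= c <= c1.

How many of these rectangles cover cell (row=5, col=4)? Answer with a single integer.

Check cell (5,4):
  A: rows 2-5 cols 4-5 -> covers
  B: rows 1-3 cols 1-2 -> outside (row miss)
  C: rows 4-5 cols 0-1 -> outside (col miss)
  D: rows 3-4 cols 2-5 -> outside (row miss)
Count covering = 1

Answer: 1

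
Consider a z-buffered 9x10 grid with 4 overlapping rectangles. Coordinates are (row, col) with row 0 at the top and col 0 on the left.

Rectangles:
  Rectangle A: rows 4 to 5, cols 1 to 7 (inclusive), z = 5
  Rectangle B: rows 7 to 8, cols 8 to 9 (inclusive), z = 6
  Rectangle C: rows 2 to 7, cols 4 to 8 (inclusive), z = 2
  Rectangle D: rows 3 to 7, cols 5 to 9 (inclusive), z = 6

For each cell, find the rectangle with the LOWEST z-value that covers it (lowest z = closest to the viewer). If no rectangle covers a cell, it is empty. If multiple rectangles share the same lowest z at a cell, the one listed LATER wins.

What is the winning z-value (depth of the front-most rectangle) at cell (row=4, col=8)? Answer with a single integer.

Answer: 2

Derivation:
Check cell (4,8):
  A: rows 4-5 cols 1-7 -> outside (col miss)
  B: rows 7-8 cols 8-9 -> outside (row miss)
  C: rows 2-7 cols 4-8 z=2 -> covers; best now C (z=2)
  D: rows 3-7 cols 5-9 z=6 -> covers; best now C (z=2)
Winner: C at z=2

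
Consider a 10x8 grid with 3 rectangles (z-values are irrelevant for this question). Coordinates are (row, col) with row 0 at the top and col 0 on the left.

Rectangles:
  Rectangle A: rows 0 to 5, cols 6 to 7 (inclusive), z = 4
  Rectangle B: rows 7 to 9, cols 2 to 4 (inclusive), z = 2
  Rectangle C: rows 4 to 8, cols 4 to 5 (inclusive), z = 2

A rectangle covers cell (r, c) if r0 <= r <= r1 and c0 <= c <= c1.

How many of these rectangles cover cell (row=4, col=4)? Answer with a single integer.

Answer: 1

Derivation:
Check cell (4,4):
  A: rows 0-5 cols 6-7 -> outside (col miss)
  B: rows 7-9 cols 2-4 -> outside (row miss)
  C: rows 4-8 cols 4-5 -> covers
Count covering = 1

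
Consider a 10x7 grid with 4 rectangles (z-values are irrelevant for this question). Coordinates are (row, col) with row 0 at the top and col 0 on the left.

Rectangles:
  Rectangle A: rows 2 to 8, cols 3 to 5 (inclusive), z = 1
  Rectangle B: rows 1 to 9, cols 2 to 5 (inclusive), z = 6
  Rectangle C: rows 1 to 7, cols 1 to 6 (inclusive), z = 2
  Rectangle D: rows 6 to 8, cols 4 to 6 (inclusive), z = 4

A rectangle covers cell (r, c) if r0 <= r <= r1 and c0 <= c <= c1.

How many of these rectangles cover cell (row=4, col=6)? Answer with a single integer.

Answer: 1

Derivation:
Check cell (4,6):
  A: rows 2-8 cols 3-5 -> outside (col miss)
  B: rows 1-9 cols 2-5 -> outside (col miss)
  C: rows 1-7 cols 1-6 -> covers
  D: rows 6-8 cols 4-6 -> outside (row miss)
Count covering = 1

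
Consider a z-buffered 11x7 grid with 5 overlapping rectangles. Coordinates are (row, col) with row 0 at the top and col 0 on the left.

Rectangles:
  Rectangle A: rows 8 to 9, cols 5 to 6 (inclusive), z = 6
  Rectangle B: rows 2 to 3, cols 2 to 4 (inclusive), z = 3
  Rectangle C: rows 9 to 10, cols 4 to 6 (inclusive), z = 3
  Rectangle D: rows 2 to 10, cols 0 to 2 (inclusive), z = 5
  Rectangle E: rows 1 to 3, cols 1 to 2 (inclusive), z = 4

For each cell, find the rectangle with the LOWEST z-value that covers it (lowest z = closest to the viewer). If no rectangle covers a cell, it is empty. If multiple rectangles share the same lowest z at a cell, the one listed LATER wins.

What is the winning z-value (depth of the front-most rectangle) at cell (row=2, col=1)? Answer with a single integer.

Answer: 4

Derivation:
Check cell (2,1):
  A: rows 8-9 cols 5-6 -> outside (row miss)
  B: rows 2-3 cols 2-4 -> outside (col miss)
  C: rows 9-10 cols 4-6 -> outside (row miss)
  D: rows 2-10 cols 0-2 z=5 -> covers; best now D (z=5)
  E: rows 1-3 cols 1-2 z=4 -> covers; best now E (z=4)
Winner: E at z=4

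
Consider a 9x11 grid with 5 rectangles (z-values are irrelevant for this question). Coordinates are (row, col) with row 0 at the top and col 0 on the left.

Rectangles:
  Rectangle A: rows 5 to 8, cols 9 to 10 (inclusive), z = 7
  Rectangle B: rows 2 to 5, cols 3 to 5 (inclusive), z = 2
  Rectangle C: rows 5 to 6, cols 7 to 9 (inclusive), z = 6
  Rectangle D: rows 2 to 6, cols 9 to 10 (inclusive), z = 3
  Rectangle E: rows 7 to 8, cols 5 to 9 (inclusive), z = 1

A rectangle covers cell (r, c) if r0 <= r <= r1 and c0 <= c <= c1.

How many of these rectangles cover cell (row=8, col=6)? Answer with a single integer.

Answer: 1

Derivation:
Check cell (8,6):
  A: rows 5-8 cols 9-10 -> outside (col miss)
  B: rows 2-5 cols 3-5 -> outside (row miss)
  C: rows 5-6 cols 7-9 -> outside (row miss)
  D: rows 2-6 cols 9-10 -> outside (row miss)
  E: rows 7-8 cols 5-9 -> covers
Count covering = 1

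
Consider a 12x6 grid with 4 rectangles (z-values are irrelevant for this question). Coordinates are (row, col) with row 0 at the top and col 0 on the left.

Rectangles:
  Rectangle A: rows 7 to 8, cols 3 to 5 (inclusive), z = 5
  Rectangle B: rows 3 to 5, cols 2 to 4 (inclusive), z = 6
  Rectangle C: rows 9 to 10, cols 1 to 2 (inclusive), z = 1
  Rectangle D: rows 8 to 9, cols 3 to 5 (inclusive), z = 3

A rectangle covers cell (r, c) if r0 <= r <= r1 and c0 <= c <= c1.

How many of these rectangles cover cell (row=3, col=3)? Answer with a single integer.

Check cell (3,3):
  A: rows 7-8 cols 3-5 -> outside (row miss)
  B: rows 3-5 cols 2-4 -> covers
  C: rows 9-10 cols 1-2 -> outside (row miss)
  D: rows 8-9 cols 3-5 -> outside (row miss)
Count covering = 1

Answer: 1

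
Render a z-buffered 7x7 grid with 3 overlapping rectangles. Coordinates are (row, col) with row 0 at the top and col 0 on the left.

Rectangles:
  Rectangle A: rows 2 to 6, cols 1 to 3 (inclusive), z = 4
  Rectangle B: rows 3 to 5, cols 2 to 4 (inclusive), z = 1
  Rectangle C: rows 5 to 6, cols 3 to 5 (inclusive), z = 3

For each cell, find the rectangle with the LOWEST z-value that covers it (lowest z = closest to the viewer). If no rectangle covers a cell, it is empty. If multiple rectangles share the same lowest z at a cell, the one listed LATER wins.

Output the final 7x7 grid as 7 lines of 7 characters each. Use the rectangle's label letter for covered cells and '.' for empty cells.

.......
.......
.AAA...
.ABBB..
.ABBB..
.ABBBC.
.AACCC.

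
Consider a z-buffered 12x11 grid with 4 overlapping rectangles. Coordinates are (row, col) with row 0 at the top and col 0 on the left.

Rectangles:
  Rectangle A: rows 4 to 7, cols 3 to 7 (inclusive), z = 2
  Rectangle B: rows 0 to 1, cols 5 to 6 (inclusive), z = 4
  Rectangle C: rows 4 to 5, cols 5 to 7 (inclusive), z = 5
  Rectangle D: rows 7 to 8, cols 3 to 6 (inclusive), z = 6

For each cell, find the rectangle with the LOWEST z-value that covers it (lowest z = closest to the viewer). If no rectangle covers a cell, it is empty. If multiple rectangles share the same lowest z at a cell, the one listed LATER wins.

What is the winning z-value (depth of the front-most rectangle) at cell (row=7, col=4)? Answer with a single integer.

Check cell (7,4):
  A: rows 4-7 cols 3-7 z=2 -> covers; best now A (z=2)
  B: rows 0-1 cols 5-6 -> outside (row miss)
  C: rows 4-5 cols 5-7 -> outside (row miss)
  D: rows 7-8 cols 3-6 z=6 -> covers; best now A (z=2)
Winner: A at z=2

Answer: 2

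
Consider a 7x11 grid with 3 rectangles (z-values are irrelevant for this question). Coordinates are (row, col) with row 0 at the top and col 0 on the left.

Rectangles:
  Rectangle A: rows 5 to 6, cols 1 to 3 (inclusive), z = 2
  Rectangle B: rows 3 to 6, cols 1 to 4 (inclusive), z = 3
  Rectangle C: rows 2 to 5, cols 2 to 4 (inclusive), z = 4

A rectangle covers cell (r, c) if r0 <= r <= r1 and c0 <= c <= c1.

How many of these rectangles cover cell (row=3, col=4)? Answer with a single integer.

Check cell (3,4):
  A: rows 5-6 cols 1-3 -> outside (row miss)
  B: rows 3-6 cols 1-4 -> covers
  C: rows 2-5 cols 2-4 -> covers
Count covering = 2

Answer: 2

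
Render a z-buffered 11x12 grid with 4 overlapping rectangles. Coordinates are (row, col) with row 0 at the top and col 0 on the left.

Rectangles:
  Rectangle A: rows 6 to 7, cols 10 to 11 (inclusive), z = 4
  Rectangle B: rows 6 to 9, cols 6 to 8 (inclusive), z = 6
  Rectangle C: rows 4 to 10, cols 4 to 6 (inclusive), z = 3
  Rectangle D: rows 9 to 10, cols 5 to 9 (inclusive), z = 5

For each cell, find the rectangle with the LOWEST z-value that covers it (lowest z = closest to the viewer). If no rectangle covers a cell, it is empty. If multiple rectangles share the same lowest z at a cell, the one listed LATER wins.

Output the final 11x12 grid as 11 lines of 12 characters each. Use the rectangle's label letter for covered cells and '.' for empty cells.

............
............
............
............
....CCC.....
....CCC.....
....CCCBB.AA
....CCCBB.AA
....CCCBB...
....CCCDDD..
....CCCDDD..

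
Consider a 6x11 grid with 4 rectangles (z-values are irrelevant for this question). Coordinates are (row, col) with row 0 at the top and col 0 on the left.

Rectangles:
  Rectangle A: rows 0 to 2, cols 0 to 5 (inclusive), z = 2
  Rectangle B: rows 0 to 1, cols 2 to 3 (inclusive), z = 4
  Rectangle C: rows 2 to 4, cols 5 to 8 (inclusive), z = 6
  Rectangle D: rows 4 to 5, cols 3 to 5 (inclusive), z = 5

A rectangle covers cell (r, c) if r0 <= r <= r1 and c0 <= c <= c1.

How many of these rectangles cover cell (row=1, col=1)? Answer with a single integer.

Answer: 1

Derivation:
Check cell (1,1):
  A: rows 0-2 cols 0-5 -> covers
  B: rows 0-1 cols 2-3 -> outside (col miss)
  C: rows 2-4 cols 5-8 -> outside (row miss)
  D: rows 4-5 cols 3-5 -> outside (row miss)
Count covering = 1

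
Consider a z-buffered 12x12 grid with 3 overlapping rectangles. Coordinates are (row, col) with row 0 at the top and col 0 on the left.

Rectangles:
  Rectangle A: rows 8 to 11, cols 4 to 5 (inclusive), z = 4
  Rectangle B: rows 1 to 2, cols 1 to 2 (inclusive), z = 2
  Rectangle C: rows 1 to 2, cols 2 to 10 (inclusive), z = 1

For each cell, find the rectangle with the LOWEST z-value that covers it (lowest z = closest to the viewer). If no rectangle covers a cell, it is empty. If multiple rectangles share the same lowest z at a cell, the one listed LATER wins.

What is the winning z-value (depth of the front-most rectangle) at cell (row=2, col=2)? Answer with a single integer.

Check cell (2,2):
  A: rows 8-11 cols 4-5 -> outside (row miss)
  B: rows 1-2 cols 1-2 z=2 -> covers; best now B (z=2)
  C: rows 1-2 cols 2-10 z=1 -> covers; best now C (z=1)
Winner: C at z=1

Answer: 1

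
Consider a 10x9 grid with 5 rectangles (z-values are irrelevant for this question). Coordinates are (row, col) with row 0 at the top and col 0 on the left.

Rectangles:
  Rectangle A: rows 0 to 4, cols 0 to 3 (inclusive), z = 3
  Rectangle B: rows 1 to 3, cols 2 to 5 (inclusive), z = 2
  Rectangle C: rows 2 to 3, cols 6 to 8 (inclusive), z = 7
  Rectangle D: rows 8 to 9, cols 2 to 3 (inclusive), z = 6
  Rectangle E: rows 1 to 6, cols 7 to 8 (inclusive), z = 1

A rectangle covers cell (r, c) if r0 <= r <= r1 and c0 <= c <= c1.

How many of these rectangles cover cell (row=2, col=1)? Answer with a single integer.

Answer: 1

Derivation:
Check cell (2,1):
  A: rows 0-4 cols 0-3 -> covers
  B: rows 1-3 cols 2-5 -> outside (col miss)
  C: rows 2-3 cols 6-8 -> outside (col miss)
  D: rows 8-9 cols 2-3 -> outside (row miss)
  E: rows 1-6 cols 7-8 -> outside (col miss)
Count covering = 1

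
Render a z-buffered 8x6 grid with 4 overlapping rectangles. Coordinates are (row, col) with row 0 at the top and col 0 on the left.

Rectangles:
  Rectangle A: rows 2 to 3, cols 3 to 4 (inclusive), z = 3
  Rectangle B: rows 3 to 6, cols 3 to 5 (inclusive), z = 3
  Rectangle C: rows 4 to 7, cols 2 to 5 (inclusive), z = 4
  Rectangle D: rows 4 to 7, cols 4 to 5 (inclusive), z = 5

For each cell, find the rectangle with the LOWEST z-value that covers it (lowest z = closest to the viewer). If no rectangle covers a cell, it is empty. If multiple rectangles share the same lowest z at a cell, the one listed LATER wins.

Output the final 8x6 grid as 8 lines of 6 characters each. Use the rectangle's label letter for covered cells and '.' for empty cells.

......
......
...AA.
...BBB
..CBBB
..CBBB
..CBBB
..CCCC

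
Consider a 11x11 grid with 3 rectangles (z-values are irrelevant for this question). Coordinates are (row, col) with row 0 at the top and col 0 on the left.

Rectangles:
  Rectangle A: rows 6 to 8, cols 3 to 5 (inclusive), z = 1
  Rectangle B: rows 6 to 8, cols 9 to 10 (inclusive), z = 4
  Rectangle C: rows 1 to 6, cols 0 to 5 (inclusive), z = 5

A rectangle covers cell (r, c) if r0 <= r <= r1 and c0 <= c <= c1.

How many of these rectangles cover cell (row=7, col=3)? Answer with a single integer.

Answer: 1

Derivation:
Check cell (7,3):
  A: rows 6-8 cols 3-5 -> covers
  B: rows 6-8 cols 9-10 -> outside (col miss)
  C: rows 1-6 cols 0-5 -> outside (row miss)
Count covering = 1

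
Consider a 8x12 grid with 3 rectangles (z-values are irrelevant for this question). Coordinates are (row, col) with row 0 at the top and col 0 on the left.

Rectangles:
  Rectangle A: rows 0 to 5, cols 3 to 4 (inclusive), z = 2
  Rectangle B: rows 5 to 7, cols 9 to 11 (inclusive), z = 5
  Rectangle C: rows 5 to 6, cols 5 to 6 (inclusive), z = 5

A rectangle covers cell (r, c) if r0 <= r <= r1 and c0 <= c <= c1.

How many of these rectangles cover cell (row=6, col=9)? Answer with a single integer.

Answer: 1

Derivation:
Check cell (6,9):
  A: rows 0-5 cols 3-4 -> outside (row miss)
  B: rows 5-7 cols 9-11 -> covers
  C: rows 5-6 cols 5-6 -> outside (col miss)
Count covering = 1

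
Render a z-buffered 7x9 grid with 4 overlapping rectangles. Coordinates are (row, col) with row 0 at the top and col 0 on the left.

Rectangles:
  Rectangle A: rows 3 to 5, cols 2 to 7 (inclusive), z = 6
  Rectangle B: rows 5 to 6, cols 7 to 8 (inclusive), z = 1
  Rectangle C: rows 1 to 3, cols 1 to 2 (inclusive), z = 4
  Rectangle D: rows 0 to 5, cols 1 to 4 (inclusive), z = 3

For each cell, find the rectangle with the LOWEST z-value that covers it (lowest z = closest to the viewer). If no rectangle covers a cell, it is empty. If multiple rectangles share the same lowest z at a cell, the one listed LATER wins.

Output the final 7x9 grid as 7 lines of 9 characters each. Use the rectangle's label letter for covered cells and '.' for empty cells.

.DDDD....
.DDDD....
.DDDD....
.DDDDAAA.
.DDDDAAA.
.DDDDAABB
.......BB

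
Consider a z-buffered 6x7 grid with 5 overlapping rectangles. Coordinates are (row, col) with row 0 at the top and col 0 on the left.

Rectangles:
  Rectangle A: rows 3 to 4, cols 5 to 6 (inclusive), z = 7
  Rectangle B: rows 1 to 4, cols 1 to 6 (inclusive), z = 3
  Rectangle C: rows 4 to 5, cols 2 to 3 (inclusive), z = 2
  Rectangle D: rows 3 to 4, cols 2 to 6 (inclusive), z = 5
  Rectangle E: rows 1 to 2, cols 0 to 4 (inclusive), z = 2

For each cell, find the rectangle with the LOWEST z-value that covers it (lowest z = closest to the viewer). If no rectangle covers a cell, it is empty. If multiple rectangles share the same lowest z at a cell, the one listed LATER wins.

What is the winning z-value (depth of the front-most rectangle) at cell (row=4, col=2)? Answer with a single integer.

Check cell (4,2):
  A: rows 3-4 cols 5-6 -> outside (col miss)
  B: rows 1-4 cols 1-6 z=3 -> covers; best now B (z=3)
  C: rows 4-5 cols 2-3 z=2 -> covers; best now C (z=2)
  D: rows 3-4 cols 2-6 z=5 -> covers; best now C (z=2)
  E: rows 1-2 cols 0-4 -> outside (row miss)
Winner: C at z=2

Answer: 2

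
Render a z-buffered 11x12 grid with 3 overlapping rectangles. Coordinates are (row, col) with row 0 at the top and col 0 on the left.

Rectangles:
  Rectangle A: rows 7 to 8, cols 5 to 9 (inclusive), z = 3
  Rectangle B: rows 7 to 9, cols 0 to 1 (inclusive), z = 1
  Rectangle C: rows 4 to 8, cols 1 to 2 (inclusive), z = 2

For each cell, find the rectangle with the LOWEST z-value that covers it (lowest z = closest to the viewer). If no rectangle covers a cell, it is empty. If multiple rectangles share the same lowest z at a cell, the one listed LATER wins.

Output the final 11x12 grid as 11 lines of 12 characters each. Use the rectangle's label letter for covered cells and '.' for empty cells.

............
............
............
............
.CC.........
.CC.........
.CC.........
BBC..AAAAA..
BBC..AAAAA..
BB..........
............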